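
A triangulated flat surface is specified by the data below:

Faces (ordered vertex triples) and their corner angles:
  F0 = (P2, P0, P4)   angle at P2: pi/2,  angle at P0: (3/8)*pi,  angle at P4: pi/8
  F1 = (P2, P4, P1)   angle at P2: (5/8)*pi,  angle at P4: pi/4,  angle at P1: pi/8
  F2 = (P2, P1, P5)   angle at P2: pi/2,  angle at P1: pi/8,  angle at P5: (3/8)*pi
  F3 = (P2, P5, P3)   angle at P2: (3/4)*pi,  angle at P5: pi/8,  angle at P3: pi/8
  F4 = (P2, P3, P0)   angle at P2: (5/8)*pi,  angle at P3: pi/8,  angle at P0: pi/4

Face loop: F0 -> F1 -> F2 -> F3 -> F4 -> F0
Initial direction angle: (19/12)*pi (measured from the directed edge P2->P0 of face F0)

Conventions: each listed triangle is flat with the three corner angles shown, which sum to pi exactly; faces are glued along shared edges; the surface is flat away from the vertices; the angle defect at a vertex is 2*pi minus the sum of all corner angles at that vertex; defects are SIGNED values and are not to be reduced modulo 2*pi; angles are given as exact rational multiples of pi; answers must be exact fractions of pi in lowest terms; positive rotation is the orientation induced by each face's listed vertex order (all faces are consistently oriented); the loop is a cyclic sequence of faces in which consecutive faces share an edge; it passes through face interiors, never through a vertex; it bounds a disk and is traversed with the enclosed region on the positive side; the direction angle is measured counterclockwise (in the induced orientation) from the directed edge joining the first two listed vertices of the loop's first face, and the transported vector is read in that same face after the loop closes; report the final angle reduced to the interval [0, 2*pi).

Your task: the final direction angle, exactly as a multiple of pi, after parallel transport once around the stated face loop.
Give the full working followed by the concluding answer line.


enclosed vertex P2: corner angles sum to 3*pi, defect = 2*pi - 3*pi = -pi
holonomy = initial angle + sum of enclosed defects (mod 2*pi), positive in the induced orientation
final angle = (19/12)*pi - pi = (7/12)*pi (mod 2*pi)

Answer: final direction angle = (7/12)*pi


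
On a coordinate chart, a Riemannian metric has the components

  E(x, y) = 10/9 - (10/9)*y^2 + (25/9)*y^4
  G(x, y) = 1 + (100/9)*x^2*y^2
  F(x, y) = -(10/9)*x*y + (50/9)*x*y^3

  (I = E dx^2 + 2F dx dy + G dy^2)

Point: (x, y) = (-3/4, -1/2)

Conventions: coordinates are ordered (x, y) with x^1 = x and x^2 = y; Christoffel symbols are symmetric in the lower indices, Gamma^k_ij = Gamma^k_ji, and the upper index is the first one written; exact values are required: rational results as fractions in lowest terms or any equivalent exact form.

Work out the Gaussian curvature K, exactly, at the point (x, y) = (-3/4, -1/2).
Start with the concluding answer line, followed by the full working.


Answer: K = -576/1369

E = 145/144, F = 5/48, G = 41/16, EG - F^2 = 185/72 at the point
E_x = 0, E_y = -5/18, F_x = -5/36, F_y = -55/24, G_x = -25/6, G_y = -25/4
E_yy = 55/9, F_xy = 55/18, G_xx = 50/9
By Brioschi, K is (det M1 - det M2) divided by (EG - F^2) squared.
M1 = [[-E_yy/2 + F_xy - G_xx/2, E_x/2, F_x - E_y/2], [F_y - G_x/2, E, F], [G_y/2, F, G]] = [[-25/9, 0, 0], [-5/24, 145/144, 5/48], [-25/8, 5/48, 41/16]]; det M1 = -4625/648
M2 = [[0, E_y/2, G_x/2], [E_y/2, E, F], [G_x/2, F, G]] = [[0, -5/36, -25/12], [-5/36, 145/144, 5/48], [-25/12, 5/48, 41/16]]; det M2 = -2825/648
det M1 - det M2 = -25/9; K = -25/9 / (185/72)^2 = -576/1369


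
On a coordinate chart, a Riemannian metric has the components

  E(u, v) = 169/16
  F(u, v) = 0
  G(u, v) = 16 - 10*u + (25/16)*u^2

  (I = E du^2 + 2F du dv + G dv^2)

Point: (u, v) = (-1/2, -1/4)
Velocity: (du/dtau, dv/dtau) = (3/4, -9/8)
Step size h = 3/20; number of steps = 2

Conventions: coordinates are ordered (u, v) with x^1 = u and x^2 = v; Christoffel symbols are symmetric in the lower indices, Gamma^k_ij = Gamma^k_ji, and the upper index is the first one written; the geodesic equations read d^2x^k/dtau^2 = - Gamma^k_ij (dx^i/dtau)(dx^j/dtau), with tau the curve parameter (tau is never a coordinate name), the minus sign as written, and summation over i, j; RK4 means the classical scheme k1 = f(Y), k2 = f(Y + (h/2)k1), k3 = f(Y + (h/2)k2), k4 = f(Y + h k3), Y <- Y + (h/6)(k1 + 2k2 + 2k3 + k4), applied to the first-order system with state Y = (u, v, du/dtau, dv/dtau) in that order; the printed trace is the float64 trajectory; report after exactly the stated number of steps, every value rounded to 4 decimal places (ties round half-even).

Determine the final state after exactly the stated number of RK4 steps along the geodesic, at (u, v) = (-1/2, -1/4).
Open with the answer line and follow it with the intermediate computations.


Answer: u = -0.3080, v = -0.6071, du/dtau = 0.5237, dv/dtau = -1.2515

f(Y) = (du/dtau, dv/dtau, -Gamma^u_ij Y'^i Y'^j, -Gamma^v_ij Y'^i Y'^j) with the Gammas evaluated at the stage position; h = 0.150000; intermediate values shown to 6 dp
step 0: u = -0.5000, v = -0.2500, du/dtau = 0.7500, dv/dtau = -1.1250
step 1:
  k1: at (u, v) = (-0.500000, -0.250000), (du/dtau, dv/dtau) = (0.750000, -1.125000); Gamma_uuu = 0.000000, Gamma_uuv = 0.000000, Gamma_uvv = 0.547337, Gamma_vuu = 0.000000, Gamma_vuv = -0.270270, Gamma_vvv = 0.000000; k1 = (0.750000, -1.125000, -0.692724, -0.456081)
  k2: at (u, v) = (-0.443750, -0.334375), (du/dtau, dv/dtau) = (0.698046, -1.159206); Gamma_uuu = 0.000000, Gamma_uuv = 0.000000, Gamma_uvv = 0.539016, Gamma_vuu = 0.000000, Gamma_vuv = -0.274443, Gamma_vvv = 0.000000; k2 = (0.698046, -1.159206, -0.724308, -0.444146)
  k3: at (u, v) = (-0.447647, -0.336940), (du/dtau, dv/dtau) = (0.695677, -1.158311); Gamma_uuu = 0.000000, Gamma_uuv = 0.000000, Gamma_uvv = 0.539593, Gamma_vuu = 0.000000, Gamma_vuv = -0.274149, Gamma_vvv = 0.000000; k3 = (0.695677, -1.158311, -0.723963, -0.441825)
  k4: at (u, v) = (-0.395648, -0.423747), (du/dtau, dv/dtau) = (0.641406, -1.191274); Gamma_uuu = 0.000000, Gamma_uuv = 0.000000, Gamma_uvv = 0.531901, Gamma_vuu = 0.000000, Gamma_vuv = -0.278114, Gamma_vvv = 0.000000; k4 = (0.641406, -1.191274, -0.754838, -0.425008)
  Y <- Y + (h/6)(k1 + 2k2 + 2k3 + k4): u = -0.3955, v = -0.4238, du/dtau = 0.6414, dv/dtau = -1.1913
step 2:
  k1: at (u, v) = (-0.395529, -0.423783), (du/dtau, dv/dtau) = (0.641397, -1.191326); Gamma_uuu = 0.000000, Gamma_uuv = 0.000000, Gamma_uvv = 0.531883, Gamma_vuu = 0.000000, Gamma_vuv = -0.278123, Gamma_vvv = 0.000000; k1 = (0.641397, -1.191326, -0.754879, -0.425035)
  k2: at (u, v) = (-0.347424, -0.513132), (du/dtau, dv/dtau) = (0.584782, -1.223203); Gamma_uuu = 0.000000, Gamma_uuv = 0.000000, Gamma_uvv = 0.524767, Gamma_vuu = 0.000000, Gamma_vuv = -0.281895, Gamma_vvv = 0.000000; k2 = (0.584782, -1.223203, -0.785170, -0.403282)
  k3: at (u, v) = (-0.351670, -0.515523), (du/dtau, dv/dtau) = (0.582510, -1.221572); Gamma_uuu = 0.000000, Gamma_uuv = 0.000000, Gamma_uvv = 0.525395, Gamma_vuu = 0.000000, Gamma_vuv = -0.281558, Gamma_vvv = 0.000000; k3 = (0.582510, -1.221572, -0.784014, -0.400700)
  k4: at (u, v) = (-0.308152, -0.607018), (du/dtau, dv/dtau) = (0.523795, -1.251431); Gamma_uuu = 0.000000, Gamma_uuv = 0.000000, Gamma_uvv = 0.518957, Gamma_vuu = 0.000000, Gamma_vuv = -0.285050, Gamma_vvv = 0.000000; k4 = (0.523795, -1.251431, -0.812728, -0.373697)
  Y <- Y + (h/6)(k1 + 2k2 + 2k3 + k4): u = -0.3080, v = -0.6071, du/dtau = 0.5237, dv/dtau = -1.2515


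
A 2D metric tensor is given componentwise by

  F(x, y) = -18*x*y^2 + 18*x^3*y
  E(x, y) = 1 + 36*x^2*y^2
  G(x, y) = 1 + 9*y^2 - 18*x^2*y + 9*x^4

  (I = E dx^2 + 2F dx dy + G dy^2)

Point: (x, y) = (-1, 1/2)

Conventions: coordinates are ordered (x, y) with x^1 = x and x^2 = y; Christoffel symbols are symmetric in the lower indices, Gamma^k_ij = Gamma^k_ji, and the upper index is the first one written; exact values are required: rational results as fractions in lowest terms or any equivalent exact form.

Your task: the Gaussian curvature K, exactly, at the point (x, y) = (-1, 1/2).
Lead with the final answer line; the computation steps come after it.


Answer: K = -720/2401

E = 10, F = -9/2, G = 13/4, EG - F^2 = 49/4 at the point
E_x = -18, E_y = 36, F_x = 45/2, F_y = 0, G_x = -18, G_y = -9
E_yy = 72, F_xy = 36, G_xx = 90
K follows from Brioschi's formula, (det M1 - det M2)/(EG - F^2)^2.
M1 = [[-E_yy/2 + F_xy - G_xx/2, E_x/2, F_x - E_y/2], [F_y - G_x/2, E, F], [G_y/2, F, G]] = [[-45, -9, 9/2], [9, 10, -9/2], [-9/2, -9/2, 13/4]]; det M1 = -450
M2 = [[0, E_y/2, G_x/2], [E_y/2, E, F], [G_x/2, F, G]] = [[0, 18, -9], [18, 10, -9/2], [-9, -9/2, 13/4]]; det M2 = -405
det M1 - det M2 = -45; K = -45 / (49/4)^2 = -720/2401


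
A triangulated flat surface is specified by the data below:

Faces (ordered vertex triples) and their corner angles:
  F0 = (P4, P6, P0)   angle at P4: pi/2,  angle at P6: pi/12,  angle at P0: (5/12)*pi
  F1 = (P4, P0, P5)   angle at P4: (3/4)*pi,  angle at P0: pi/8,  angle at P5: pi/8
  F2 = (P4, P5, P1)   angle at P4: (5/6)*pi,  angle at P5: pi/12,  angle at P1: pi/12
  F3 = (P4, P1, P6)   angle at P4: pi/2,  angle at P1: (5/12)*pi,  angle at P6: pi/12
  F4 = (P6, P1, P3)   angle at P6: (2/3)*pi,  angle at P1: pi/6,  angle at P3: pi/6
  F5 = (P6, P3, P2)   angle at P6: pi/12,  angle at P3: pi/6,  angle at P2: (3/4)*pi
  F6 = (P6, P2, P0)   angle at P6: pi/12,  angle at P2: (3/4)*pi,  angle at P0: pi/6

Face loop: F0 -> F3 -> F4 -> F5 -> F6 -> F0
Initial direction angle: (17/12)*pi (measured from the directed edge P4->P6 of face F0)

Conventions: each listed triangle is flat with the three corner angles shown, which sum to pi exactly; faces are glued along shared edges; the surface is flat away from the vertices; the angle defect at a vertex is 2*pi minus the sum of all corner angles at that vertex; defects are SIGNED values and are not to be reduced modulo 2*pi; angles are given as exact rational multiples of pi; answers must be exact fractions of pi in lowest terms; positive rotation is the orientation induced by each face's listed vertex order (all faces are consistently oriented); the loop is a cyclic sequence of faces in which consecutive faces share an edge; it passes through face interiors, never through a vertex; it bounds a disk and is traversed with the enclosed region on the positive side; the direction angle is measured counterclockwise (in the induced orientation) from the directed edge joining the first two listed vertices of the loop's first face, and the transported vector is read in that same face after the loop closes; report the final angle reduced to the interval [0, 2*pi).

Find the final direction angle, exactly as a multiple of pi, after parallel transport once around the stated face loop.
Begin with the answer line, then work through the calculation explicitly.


Answer: final direction angle = (5/12)*pi

enclosed vertex P6: corner angles sum to pi, defect = 2*pi - pi = pi
adding the enclosed defects to the starting angle (mod 2*pi, induced orientation) gives the holonomy
final angle = (17/12)*pi + pi = (5/12)*pi (mod 2*pi)


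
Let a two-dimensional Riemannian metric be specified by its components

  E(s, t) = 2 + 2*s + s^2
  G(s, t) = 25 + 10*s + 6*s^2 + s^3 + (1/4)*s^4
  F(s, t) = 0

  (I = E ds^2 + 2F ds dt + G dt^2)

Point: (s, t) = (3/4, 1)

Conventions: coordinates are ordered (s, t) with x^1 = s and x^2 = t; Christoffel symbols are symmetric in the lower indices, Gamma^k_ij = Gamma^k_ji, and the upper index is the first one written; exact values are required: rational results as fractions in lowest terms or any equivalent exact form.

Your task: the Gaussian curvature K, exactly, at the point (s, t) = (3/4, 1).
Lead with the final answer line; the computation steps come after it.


Answer: K = -8192/815425

E = 65/16, F = 0, G = 37249/1024, EG - F^2 = 2421185/16384 at the point
E_s = 7/2, E_t = 0, F_s = 0, F_t = 0, G_s = 1351/64, G_t = 0
E_tt = 0, F_st = 0, G_ss = 291/16
Using the Brioschi determinant formula for K from the metric derivatives:
M1 = [[-E_tt/2 + F_st - G_ss/2, E_s/2, F_s - E_t/2], [F_t - G_s/2, E, F], [G_t/2, F, G]] = [[-291/32, 7/4, 0], [-1351/128, 65/16, 0], [0, 0, 37249/1024]]; det M1 = -176150521/262144
M2 = [[0, E_t/2, G_s/2], [E_t/2, E, F], [G_s/2, F, G]] = [[0, 0, 1351/128], [0, 65/16, 0], [1351/128, 0, 37249/1024]]; det M2 = -118638065/262144
det M1 - det M2 = -7189057/32768; K = -7189057/32768 / (2421185/16384)^2 = -8192/815425


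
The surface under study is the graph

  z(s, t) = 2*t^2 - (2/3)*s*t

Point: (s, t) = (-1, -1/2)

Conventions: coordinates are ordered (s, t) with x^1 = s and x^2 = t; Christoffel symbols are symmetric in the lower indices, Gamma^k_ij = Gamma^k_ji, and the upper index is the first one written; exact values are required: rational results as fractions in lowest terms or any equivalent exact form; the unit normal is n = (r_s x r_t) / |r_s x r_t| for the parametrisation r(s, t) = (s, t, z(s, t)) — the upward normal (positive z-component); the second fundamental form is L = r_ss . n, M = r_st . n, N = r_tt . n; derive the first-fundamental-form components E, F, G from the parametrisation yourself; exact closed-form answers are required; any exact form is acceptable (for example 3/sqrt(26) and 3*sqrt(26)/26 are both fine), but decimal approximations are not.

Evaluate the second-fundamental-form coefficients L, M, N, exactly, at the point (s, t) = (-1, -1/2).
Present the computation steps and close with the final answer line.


z_s = 1/3, z_t = -4/3, z_ss = 0, z_st = -2/3, z_tt = 4
E = 10/9, F = -4/9, G = 25/9; answer radicand W^2 = 26/9
unnormalised second-form numerators: l = 0, m = -2/3, n = 4; L = l/sqrt(26/9), and similarly M = m/sqrt(W^2), N = n/sqrt(W^2)

Answer: L = 0, M = -sqrt(26)/13, N = 6*sqrt(26)/13


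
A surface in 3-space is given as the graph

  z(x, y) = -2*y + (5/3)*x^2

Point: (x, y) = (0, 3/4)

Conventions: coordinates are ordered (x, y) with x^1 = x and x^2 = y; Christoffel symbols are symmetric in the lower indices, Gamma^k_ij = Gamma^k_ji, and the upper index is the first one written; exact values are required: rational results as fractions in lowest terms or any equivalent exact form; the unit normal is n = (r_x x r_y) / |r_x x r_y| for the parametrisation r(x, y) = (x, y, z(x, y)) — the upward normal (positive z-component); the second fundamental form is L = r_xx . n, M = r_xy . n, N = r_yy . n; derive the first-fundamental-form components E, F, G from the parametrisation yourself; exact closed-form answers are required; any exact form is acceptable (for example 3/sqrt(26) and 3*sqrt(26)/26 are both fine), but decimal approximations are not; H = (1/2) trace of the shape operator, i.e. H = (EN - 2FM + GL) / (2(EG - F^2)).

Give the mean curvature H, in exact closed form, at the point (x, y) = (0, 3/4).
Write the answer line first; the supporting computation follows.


Answer: H = sqrt(5)/3

z_x = 0, z_y = -2, z_xx = 10/3, z_xy = 0, z_yy = 0
E = 1, F = 0, G = 5; answer radicand W^2 = 5
unnormalised second-form numerators: l = 10/3, m = 0, n = 0; L = l/sqrt(5), and similarly M = m/sqrt(W^2), N = n/sqrt(W^2)
H = (E*n - 2*F*m + G*l) / (2*(EG - F^2)*sqrt(W^2)); E*n - 2*F*m + G*l = 50/3, EG - F^2 = 5, so H = (5/3)/sqrt(5)


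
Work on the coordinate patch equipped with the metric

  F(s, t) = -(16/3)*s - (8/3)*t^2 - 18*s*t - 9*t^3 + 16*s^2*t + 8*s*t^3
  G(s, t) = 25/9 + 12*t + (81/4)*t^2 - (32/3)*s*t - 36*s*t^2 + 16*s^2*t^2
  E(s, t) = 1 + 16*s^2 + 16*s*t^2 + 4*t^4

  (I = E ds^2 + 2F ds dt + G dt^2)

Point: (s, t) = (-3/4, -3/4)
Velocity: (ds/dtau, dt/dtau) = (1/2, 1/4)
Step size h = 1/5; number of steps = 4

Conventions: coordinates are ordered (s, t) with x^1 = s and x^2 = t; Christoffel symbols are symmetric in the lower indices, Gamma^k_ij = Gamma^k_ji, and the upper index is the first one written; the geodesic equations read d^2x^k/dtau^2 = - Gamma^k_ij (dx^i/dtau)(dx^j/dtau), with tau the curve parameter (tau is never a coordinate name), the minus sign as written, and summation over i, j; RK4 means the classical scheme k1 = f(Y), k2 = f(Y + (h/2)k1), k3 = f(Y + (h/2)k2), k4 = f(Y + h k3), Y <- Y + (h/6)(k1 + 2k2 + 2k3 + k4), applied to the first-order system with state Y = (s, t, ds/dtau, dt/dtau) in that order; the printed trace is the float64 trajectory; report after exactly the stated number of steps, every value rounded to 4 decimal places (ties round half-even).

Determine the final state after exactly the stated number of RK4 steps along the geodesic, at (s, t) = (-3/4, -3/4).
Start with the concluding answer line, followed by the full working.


Answer: s = -0.3567, t = -0.5351, ds/dtau = 0.4819, dt/dtau = 0.2898

f(Y) = (ds/dtau, dt/dtau, -Gamma^s_ij Y'^i Y'^j, -Gamma^t_ij Y'^i Y'^j) with the Gammas evaluated at the stage position; h = 0.200000; intermediate values shown to 6 dp
step 0: s = -0.7500, t = -0.7500, ds/dtau = 0.5000, dt/dtau = 0.2500
step 1:
  k1: at (s, t) = (-0.750000, -0.750000), (ds/dtau, dt/dtau) = (0.500000, 0.250000); Gamma_sss = -0.327025, Gamma_sst = 0.245269, Gamma_stt = 0.613172, Gamma_tss = 0.748524, Gamma_tst = -0.561393, Gamma_ttt = -1.403482; k1 = (0.500000, 0.250000, -0.017884, 0.040935)
  k2: at (s, t) = (-0.700000, -0.725000), (ds/dtau, dt/dtau) = (0.498212, 0.254093); Gamma_sss = -0.354480, Gamma_sst = 0.256998, Gamma_stt = 0.646926, Gamma_tss = 0.802542, Gamma_tst = -0.581843, Gamma_ttt = -1.464639; k2 = (0.498212, 0.254093, -0.018849, 0.042673)
  k3: at (s, t) = (-0.700179, -0.724591), (ds/dtau, dt/dtau) = (0.498115, 0.254267); Gamma_sss = -0.355098, Gamma_sst = 0.257300, Gamma_stt = 0.648117, Gamma_tss = 0.802566, Gamma_tst = -0.581532, Gamma_ttt = -1.464826; k3 = (0.498115, 0.254267, -0.018972, 0.042879)
  k4: at (s, t) = (-0.650377, -0.699147), (ds/dtau, dt/dtau) = (0.496206, 0.258576); Gamma_sss = -0.386044, Gamma_sst = 0.269902, Gamma_stt = 0.685374, Gamma_tss = 0.863345, Gamma_tst = -0.603605, Gamma_ttt = -1.532763; k4 = (0.496206, 0.258576, -0.020034, 0.044803)
  Y <- Y + (h/6)(k1 + 2k2 + 2k3 + k4): s = -0.6504, t = -0.6992, ds/dtau = 0.4962, dt/dtau = 0.2586
step 2:
  k1: at (s, t) = (-0.650371, -0.699157), (ds/dtau, dt/dtau) = (0.496215, 0.258561); Gamma_sss = -0.386027, Gamma_sst = 0.269893, Gamma_stt = 0.685341, Gamma_tss = 0.863346, Gamma_tst = -0.603614, Gamma_ttt = -1.532759; k1 = (0.496215, 0.258561, -0.020022, 0.044780)
  k2: at (s, t) = (-0.600750, -0.673301), (ds/dtau, dt/dtau) = (0.494212, 0.263039); Gamma_sss = -0.420771, Gamma_sst = 0.283306, Gamma_stt = 0.726146, Gamma_tss = 0.932032, Gamma_tst = -0.627538, Gamma_ttt = -1.608455; k2 = (0.494212, 0.263039, -0.021128, 0.046800)
  k3: at (s, t) = (-0.600950, -0.672853), (ds/dtau, dt/dtau) = (0.494102, 0.263241); Gamma_sss = -0.421659, Gamma_sst = 0.283714, Gamma_stt = 0.727762, Gamma_tss = 0.932029, Gamma_tst = -0.627118, Gamma_ttt = -1.608636; k3 = (0.494102, 0.263241, -0.021293, 0.047066)
  k4: at (s, t) = (-0.551551, -0.646508), (ds/dtau, dt/dtau) = (0.491956, 0.267975); Gamma_sss = -0.460927, Gamma_sst = 0.297993, Gamma_stt = 0.772768, Gamma_tss = 1.009908, Gamma_tst = -0.652914, Gamma_ttt = -1.693162; k4 = (0.491956, 0.267975, -0.022509, 0.049317)
  Y <- Y + (h/6)(k1 + 2k2 + 2k3 + k4): s = -0.5515, t = -0.6465, ds/dtau = 0.4920, dt/dtau = 0.2680
step 3:
  k1: at (s, t) = (-0.551545, -0.646520), (ds/dtau, dt/dtau) = (0.491969, 0.267956); Gamma_sss = -0.460900, Gamma_sst = 0.297981, Gamma_stt = 0.772719, Gamma_tss = 1.009910, Gamma_tst = -0.652927, Gamma_ttt = -1.693160; k1 = (0.491969, 0.267956, -0.022492, 0.049283)
  k2: at (s, t) = (-0.502348, -0.619725), (ds/dtau, dt/dtau) = (0.489720, 0.272884); Gamma_sss = -0.504864, Gamma_sst = 0.312877, Gamma_stt = 0.821589, Gamma_tss = 1.098455, Gamma_tst = -0.680740, Gamma_ttt = -1.787569; k2 = (0.489720, 0.272884, -0.023725, 0.051619)
  k3: at (s, t) = (-0.502573, -0.619232), (ds/dtau, dt/dtau) = (0.489596, 0.273118); Gamma_sss = -0.506192, Gamma_sst = 0.313450, Gamma_stt = 0.823864, Gamma_tss = 1.098387, Gamma_tst = -0.680156, Gamma_ttt = -1.787705; k3 = (0.489596, 0.273118, -0.023946, 0.051960)
  k4: at (s, t) = (-0.453625, -0.591897), (ds/dtau, dt/dtau) = (0.487180, 0.278348); Gamma_sss = -0.555467, Gamma_sst = 0.328779, Gamma_stt = 0.876875, Gamma_tss = 1.198987, Gamma_tst = -0.709677, Gamma_ttt = -1.892752; k4 = (0.487180, 0.278348, -0.025270, 0.054545)
  Y <- Y + (h/6)(k1 + 2k2 + 2k3 + k4): s = -0.4536, t = -0.5919, ds/dtau = 0.4872, dt/dtau = 0.2783
step 4:
  k1: at (s, t) = (-0.453619, -0.591910), (ds/dtau, dt/dtau) = (0.487199, 0.278322); Gamma_sss = -0.555425, Gamma_sst = 0.328761, Gamma_stt = 0.876804, Gamma_tss = 1.198992, Gamma_tst = -0.709695, Gamma_ttt = -1.892751; k1 = (0.487199, 0.278322, -0.025242, 0.054489)
  k2: at (s, t) = (-0.404899, -0.564078), (ds/dtau, dt/dtau) = (0.484675, 0.283771); Gamma_sss = -0.609265, Gamma_sst = 0.343673, Gamma_stt = 0.932113, Gamma_tss = 1.312803, Gamma_tst = -0.740523, Gamma_ttt = -2.008456; k2 = (0.484675, 0.283771, -0.026472, 0.057040)
  k3: at (s, t) = (-0.405151, -0.563533), (ds/dtau, dt/dtau) = (0.484552, 0.284026); Gamma_sss = -0.611343, Gamma_sst = 0.344512, Gamma_stt = 0.935448, Gamma_tss = 1.312574, Gamma_tst = -0.739679, Gamma_ttt = -2.008437; k3 = (0.484552, 0.284026, -0.026753, 0.057439)
  k4: at (s, t) = (-0.356708, -0.535105), (ds/dtau, dt/dtau) = (0.481848, 0.289810); Gamma_sss = -0.668833, Gamma_sst = 0.357895, Gamma_stt = 0.991015, Gamma_tss = 1.439322, Gamma_tst = -0.770188, Gamma_ttt = -2.132655; k4 = (0.481848, 0.289810, -0.027903, 0.060047)
  Y <- Y + (h/6)(k1 + 2k2 + 2k3 + k4): s = -0.3567, t = -0.5351, ds/dtau = 0.4819, dt/dtau = 0.2898


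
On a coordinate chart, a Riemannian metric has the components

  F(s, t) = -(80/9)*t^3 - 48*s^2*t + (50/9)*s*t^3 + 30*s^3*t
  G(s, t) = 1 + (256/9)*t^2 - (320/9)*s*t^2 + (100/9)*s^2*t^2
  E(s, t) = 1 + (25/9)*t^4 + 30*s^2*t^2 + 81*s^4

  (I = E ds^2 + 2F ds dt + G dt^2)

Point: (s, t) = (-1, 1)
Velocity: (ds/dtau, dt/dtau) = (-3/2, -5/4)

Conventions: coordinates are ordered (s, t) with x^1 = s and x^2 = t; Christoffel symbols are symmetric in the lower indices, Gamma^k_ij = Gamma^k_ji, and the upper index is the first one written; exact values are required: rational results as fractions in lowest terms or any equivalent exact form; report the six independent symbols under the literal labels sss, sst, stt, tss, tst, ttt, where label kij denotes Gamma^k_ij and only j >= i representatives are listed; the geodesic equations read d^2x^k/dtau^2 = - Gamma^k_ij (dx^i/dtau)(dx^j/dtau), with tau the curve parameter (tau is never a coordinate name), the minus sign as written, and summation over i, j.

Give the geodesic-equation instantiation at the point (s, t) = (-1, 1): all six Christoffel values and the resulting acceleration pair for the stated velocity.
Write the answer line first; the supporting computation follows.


Answer: Gamma_sss = -1728/1709, Gamma_sst = 320/1709, Gamma_stt = -832/1709, Gamma_tss = 1404/1709, Gamma_tst = -260/1709, Gamma_ttt = 676/1709; accelerations (d^2s/dtau^2, d^2t/dtau^2) = (3988/1709, -12961/6836)

E = 1033/9, F = -832/9, G = 685/9 at the point
E_s = -384, E_t = 640/9, F_s = 1724/9, F_t = -364/3, G_s = -520/9, G_t = 1352/9
EG - F^2 = 1709/9;  g^inv = (9/1709) * [[685/9, 832/9], [832/9, 1033/9]]
first-kind symbols [ij,l] = (1/2)(d_i g_jl + d_j g_il - d_l g_ij): [ss,s] = E_s/2 = -192, [ss,t] = F_s - E_t/2 = 156, [st,s] = E_t/2 = 320/9, [st,t] = G_s/2 = -260/9, [tt,s] = F_t - G_s/2 = -832/9, [tt,t] = G_t/2 = 676/9
Gamma^s_ij = (G*[ij,s] - F*[ij,t])/(EG - F^2), Gamma^t_ij = (E*[ij,t] - F*[ij,s])/(EG - F^2)
Gamma_sss = -1728/1709, Gamma_sst = 320/1709, Gamma_stt = -832/1709, Gamma_tss = 1404/1709, Gamma_tst = -260/1709, Gamma_ttt = 676/1709
d^2s/dtau^2 = -(Gamma_sss*(-3/2)^2 + 2*Gamma_sst*(-3/2)*(-5/4) + Gamma_stt*(-5/4)^2) = 3988/1709
d^2t/dtau^2 = -(Gamma_tss*(-3/2)^2 + 2*Gamma_tst*(-3/2)*(-5/4) + Gamma_ttt*(-5/4)^2) = -12961/6836


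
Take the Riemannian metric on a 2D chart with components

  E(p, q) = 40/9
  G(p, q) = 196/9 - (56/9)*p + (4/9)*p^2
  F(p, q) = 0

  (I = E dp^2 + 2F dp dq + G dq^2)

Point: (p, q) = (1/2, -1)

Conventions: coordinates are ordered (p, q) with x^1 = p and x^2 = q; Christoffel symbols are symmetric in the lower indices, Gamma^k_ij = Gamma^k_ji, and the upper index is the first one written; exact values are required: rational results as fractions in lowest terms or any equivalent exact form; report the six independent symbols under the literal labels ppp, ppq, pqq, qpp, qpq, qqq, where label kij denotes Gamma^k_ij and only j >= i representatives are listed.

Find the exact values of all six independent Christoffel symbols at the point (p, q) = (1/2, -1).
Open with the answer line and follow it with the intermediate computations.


Answer: Gamma_ppp = 0, Gamma_ppq = 0, Gamma_pqq = 13/20, Gamma_qpp = 0, Gamma_qpq = -2/13, Gamma_qqq = 0

E = 40/9, F = 0, G = 169/9 at the point
E_p = 0, E_q = 0, F_p = 0, F_q = 0, G_p = -52/9, G_q = 0
EG - F^2 = 6760/81;  g^inv = (81/6760) * [[169/9, 0], [0, 40/9]]
first-kind symbols [ij,l] = (1/2)(d_i g_jl + d_j g_il - d_l g_ij): [pp,p] = E_p/2 = 0, [pp,q] = F_p - E_q/2 = 0, [pq,p] = E_q/2 = 0, [pq,q] = G_p/2 = -26/9, [qq,p] = F_q - G_p/2 = 26/9, [qq,q] = G_q/2 = 0
Gamma^p_ij = (G*[ij,p] - F*[ij,q])/(EG - F^2), Gamma^q_ij = (E*[ij,q] - F*[ij,p])/(EG - F^2)


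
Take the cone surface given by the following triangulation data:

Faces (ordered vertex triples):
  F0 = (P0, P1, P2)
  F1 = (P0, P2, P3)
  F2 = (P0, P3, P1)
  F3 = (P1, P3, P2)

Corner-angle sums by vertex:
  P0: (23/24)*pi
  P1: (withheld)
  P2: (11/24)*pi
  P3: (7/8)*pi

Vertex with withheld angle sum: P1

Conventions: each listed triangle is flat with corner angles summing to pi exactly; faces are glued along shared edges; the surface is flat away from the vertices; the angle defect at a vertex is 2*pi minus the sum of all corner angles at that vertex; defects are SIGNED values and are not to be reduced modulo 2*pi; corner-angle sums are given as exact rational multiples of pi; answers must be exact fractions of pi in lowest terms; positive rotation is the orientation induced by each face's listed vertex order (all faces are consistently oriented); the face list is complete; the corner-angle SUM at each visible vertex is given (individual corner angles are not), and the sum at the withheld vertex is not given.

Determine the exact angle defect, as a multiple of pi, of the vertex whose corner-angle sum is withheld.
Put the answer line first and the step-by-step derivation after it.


Answer: defect(P1) = (7/24)*pi

V = 4, E = 6, F = 4; chi = V - E + F = 2
Gauss-Bonnet: total defect = 2*pi*chi = 4*pi; visible defects sum to (89/24)*pi


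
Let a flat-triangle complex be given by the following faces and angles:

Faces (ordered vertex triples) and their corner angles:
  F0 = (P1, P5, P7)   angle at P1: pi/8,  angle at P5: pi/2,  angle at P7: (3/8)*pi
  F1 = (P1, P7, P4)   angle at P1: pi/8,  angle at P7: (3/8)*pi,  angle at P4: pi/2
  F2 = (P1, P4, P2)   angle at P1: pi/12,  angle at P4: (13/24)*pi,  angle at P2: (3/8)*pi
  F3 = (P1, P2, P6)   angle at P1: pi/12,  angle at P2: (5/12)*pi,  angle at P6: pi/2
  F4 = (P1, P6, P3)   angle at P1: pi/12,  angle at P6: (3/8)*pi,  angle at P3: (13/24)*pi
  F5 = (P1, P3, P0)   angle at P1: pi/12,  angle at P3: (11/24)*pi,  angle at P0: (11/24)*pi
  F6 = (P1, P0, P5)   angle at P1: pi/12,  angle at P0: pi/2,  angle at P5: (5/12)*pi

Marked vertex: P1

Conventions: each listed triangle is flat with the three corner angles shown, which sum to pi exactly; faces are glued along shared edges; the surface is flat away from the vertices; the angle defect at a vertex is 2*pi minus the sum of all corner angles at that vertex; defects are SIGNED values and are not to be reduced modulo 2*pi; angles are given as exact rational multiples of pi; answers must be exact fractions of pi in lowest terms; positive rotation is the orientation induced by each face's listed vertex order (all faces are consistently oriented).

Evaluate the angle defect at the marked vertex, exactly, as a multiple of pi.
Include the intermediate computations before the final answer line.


Sum of corner angles at P1: (2/3)*pi
defect = 2*pi - (2/3)*pi

Answer: defect(P1) = (4/3)*pi


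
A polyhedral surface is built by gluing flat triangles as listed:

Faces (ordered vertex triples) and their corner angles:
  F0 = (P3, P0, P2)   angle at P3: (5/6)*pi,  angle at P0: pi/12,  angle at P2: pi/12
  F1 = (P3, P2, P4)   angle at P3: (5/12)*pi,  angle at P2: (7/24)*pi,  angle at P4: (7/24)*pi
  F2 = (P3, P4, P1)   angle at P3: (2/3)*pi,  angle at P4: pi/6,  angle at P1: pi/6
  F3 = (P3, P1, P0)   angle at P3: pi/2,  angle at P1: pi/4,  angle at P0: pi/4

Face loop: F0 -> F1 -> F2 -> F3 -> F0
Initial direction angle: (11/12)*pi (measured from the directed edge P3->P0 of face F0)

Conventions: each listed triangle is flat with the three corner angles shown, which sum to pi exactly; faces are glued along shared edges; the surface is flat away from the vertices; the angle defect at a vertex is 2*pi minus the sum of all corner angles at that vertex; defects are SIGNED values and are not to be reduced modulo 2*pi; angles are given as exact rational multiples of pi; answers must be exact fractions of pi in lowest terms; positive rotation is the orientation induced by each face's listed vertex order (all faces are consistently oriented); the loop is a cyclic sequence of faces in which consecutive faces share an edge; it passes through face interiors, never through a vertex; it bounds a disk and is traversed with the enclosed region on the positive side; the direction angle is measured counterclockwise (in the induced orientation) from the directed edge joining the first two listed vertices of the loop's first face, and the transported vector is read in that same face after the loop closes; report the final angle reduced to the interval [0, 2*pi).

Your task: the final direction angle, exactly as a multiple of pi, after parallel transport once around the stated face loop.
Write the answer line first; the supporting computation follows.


Answer: final direction angle = pi/2

enclosed vertex P3: corner angles sum to (29/12)*pi, defect = 2*pi - (29/12)*pi = (-5/12)*pi
summing the enclosed defects onto the initial angle, mod 2*pi in the induced orientation:
final angle = (11/12)*pi - (5/12)*pi = pi/2 (mod 2*pi)


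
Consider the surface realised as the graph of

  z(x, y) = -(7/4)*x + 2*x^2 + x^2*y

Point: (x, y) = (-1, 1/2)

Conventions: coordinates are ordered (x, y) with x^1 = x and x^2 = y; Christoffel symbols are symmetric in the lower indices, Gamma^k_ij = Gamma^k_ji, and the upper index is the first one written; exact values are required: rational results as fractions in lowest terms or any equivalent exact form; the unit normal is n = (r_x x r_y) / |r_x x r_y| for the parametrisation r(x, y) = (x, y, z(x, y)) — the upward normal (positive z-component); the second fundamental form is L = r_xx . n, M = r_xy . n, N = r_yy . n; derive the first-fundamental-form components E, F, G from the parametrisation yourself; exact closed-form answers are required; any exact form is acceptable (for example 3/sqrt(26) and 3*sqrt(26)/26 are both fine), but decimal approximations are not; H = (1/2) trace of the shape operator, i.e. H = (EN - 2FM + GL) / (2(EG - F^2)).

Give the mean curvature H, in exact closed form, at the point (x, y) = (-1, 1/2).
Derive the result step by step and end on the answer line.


z_x = -27/4, z_y = 1, z_xx = 5, z_xy = -2, z_yy = 0
E = 745/16, F = -27/4, G = 2; answer radicand W^2 = 761/16
unnormalised second-form numerators: l = 5, m = -2, n = 0; L = l/sqrt(761/16), and similarly M = m/sqrt(W^2), N = n/sqrt(W^2)
H = (E*n - 2*F*m + G*l) / (2*(EG - F^2)*sqrt(W^2)); E*n - 2*F*m + G*l = -17, EG - F^2 = 761/16, so H = (-136/761)/sqrt(761/16)

Answer: H = -544*sqrt(761)/579121


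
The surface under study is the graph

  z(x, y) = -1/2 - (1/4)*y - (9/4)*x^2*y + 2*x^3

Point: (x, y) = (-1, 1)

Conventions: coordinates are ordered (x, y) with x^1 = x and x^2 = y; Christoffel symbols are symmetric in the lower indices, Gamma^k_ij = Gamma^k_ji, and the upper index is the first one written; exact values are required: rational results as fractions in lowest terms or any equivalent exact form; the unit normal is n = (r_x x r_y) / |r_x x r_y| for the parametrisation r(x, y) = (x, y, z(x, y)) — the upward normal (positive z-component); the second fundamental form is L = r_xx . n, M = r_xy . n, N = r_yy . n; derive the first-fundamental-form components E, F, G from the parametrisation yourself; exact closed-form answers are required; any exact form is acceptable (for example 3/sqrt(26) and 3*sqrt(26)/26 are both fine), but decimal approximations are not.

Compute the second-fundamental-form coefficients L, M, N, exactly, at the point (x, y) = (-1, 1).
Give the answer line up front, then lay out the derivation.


Answer: L = -33*sqrt(470)/470, M = 9*sqrt(470)/470, N = 0

z_x = 21/2, z_y = -5/2, z_xx = -33/2, z_xy = 9/2, z_yy = 0
E = 445/4, F = -105/4, G = 29/4; answer radicand W^2 = 235/2
unnormalised second-form numerators: l = -33/2, m = 9/2, n = 0; L = l/sqrt(235/2), and similarly M = m/sqrt(W^2), N = n/sqrt(W^2)


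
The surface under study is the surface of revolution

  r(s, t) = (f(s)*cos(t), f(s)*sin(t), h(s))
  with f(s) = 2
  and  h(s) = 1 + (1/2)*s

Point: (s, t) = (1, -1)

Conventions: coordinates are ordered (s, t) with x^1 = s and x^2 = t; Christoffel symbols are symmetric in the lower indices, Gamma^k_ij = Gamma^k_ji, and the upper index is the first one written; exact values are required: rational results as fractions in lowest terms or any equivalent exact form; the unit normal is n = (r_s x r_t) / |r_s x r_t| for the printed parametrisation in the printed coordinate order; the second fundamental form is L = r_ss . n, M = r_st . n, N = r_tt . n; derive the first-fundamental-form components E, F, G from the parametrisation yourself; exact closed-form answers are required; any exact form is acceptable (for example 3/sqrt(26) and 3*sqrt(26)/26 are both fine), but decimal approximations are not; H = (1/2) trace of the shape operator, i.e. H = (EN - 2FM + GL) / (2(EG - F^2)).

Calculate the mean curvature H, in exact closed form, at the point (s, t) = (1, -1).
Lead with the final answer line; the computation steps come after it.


Answer: H = 1/4

f = 2, f' = 0, f'' = 0, h' = 1/2, h'' = 0
E = 1/4, F = 0, G = 4; answer radicand W^2 = 1/4
unnormalised second-form numerators: l = 0, m = 0, n = 1; L = l/sqrt(1/4), and similarly M = m/sqrt(W^2), N = n/sqrt(W^2)
H = (E*n - 2*F*m + G*l) / (2*(EG - F^2)*sqrt(W^2)); E*n - 2*F*m + G*l = 1/4, EG - F^2 = 1, so H = (1/8)/sqrt(1/4)


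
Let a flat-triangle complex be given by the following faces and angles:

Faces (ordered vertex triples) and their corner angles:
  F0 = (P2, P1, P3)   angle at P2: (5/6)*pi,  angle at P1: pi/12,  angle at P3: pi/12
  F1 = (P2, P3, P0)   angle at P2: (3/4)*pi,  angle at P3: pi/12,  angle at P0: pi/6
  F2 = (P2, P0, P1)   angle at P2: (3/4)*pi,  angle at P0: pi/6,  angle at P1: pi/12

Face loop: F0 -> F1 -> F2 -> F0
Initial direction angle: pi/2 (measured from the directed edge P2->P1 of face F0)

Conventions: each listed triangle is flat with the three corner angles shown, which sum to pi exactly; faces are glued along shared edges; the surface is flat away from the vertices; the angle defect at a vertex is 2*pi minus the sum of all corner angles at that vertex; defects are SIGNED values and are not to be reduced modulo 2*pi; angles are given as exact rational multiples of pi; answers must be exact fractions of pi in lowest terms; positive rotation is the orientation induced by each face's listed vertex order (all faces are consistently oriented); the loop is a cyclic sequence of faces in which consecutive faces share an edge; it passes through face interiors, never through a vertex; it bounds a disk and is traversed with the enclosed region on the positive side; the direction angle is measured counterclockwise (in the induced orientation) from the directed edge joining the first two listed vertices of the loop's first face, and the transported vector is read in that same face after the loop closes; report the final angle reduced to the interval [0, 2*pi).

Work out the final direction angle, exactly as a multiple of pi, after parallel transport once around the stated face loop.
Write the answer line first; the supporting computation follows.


Answer: final direction angle = pi/6

enclosed vertex P2: corner angles sum to (7/3)*pi, defect = 2*pi - (7/3)*pi = -pi/3
the final direction is the initial angle plus the enclosed defects, taken mod 2*pi in the induced orientation
final angle = pi/2 - pi/3 = pi/6 (mod 2*pi)


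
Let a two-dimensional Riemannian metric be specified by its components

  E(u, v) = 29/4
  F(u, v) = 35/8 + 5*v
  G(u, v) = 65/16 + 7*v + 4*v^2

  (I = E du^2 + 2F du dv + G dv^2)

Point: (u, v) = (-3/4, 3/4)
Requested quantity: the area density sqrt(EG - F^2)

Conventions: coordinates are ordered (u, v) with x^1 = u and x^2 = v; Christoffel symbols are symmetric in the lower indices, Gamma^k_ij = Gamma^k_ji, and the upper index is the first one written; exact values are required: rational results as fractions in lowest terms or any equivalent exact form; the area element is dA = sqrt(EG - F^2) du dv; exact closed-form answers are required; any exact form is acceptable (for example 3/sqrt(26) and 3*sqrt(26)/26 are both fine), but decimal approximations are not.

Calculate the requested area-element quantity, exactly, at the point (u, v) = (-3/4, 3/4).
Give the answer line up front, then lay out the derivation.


Answer: sqrt(EG - F^2) = sqrt(285)/4

E = 29/4, F = 65/8, G = 185/16; EG - F^2 = 285/16


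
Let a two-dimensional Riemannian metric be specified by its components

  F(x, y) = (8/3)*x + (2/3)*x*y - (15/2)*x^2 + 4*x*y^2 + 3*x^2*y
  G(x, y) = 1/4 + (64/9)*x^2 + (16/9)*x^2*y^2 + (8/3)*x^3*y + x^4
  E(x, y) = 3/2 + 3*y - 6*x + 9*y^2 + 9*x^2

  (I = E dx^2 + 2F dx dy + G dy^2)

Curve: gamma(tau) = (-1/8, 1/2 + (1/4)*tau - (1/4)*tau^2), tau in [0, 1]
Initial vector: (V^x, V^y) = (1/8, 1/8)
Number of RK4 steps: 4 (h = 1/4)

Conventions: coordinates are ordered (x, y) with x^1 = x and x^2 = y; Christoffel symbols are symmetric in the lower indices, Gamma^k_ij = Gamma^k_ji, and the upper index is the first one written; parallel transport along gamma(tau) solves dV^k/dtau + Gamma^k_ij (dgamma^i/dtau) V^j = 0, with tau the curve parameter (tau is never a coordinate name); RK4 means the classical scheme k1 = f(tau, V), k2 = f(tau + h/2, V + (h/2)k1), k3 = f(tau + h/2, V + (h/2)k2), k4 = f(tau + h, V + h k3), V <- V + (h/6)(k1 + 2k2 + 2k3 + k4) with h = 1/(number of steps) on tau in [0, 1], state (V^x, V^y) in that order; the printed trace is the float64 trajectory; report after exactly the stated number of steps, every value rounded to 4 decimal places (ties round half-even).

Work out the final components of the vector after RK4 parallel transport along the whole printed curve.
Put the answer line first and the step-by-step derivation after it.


Answer: V^x = 0.1250, V^y = 0.1250

gamma'(tau) = (0, 1/4 - (1/2)*tau); f(tau, V)^k = -Gamma^k_ij(gamma(tau)) gamma'^i(tau) V^j; h = 1/4; intermediate values shown to 6 dp
curve data and Christoffel symbols at the stage parameters:
  tau = 0.000000: gamma = (-0.125000, 0.500000), gamma' = (0.000000, 0.250000); Gamma_xxx = -0.953678, Gamma_xxy = 0.871417, Gamma_xyy = 0.077071, Gamma_yxx = -2.915666, Gamma_yxy = -1.092977, Gamma_yyy = 0.155992
  tau = 0.125000: gamma = (-0.125000, 0.527344), gamma' = (0.000000, 0.187500); Gamma_xxx = -0.948423, Gamma_xxy = 0.862863, Gamma_xyy = 0.069155, Gamma_yxx = -3.312282, Gamma_yxy = -1.081882, Gamma_yyy = 0.147804
  tau = 0.250000: gamma = (-0.125000, 0.546875), gamma' = (0.000000, 0.125000); Gamma_xxx = -0.944145, Gamma_xxy = 0.856091, Gamma_xyy = 0.063968, Gamma_yxx = -3.584529, Gamma_yxy = -1.074940, Gamma_yyy = 0.142433
  tau = 0.375000: gamma = (-0.125000, 0.558594), gamma' = (0.000000, 0.062500); Gamma_xxx = -0.941399, Gamma_xxy = 0.851804, Gamma_xyy = 0.061029, Gamma_yxx = -3.743480, Gamma_yxy = -1.071132, Gamma_yyy = 0.139389
  tau = 0.500000: gamma = (-0.125000, 0.562500), gamma' = (0.000000, 0.000000); Gamma_xxx = -0.940456, Gamma_xxy = 0.850341, Gamma_xyy = 0.060077, Gamma_yxx = -3.795732, Gamma_yxy = -1.069920, Gamma_yyy = 0.138402
  tau = 0.625000: gamma = (-0.125000, 0.558594), gamma' = (0.000000, -0.062500); Gamma_xxx = -0.941399, Gamma_xxy = 0.851804, Gamma_xyy = 0.061029, Gamma_yxx = -3.743480, Gamma_yxy = -1.071132, Gamma_yyy = 0.139389
  tau = 0.750000: gamma = (-0.125000, 0.546875), gamma' = (0.000000, -0.125000); Gamma_xxx = -0.944145, Gamma_xxy = 0.856091, Gamma_xyy = 0.063968, Gamma_yxx = -3.584529, Gamma_yxy = -1.074940, Gamma_yyy = 0.142433
  tau = 0.875000: gamma = (-0.125000, 0.527344), gamma' = (0.000000, -0.187500); Gamma_xxx = -0.948423, Gamma_xxy = 0.862863, Gamma_xyy = 0.069155, Gamma_yxx = -3.312282, Gamma_yxy = -1.081882, Gamma_yyy = 0.147804
  tau = 1.000000: gamma = (-0.125000, 0.500000), gamma' = (0.000000, -0.250000); Gamma_xxx = -0.953678, Gamma_xxy = 0.871417, Gamma_xyy = 0.077071, Gamma_yxx = -2.915666, Gamma_yxy = -1.092977, Gamma_yyy = 0.155992
step 0: V^x = 0.1250, V^y = 0.1250
step 1: k1 = (-0.029640, 0.029281), k2 = (-0.021292, 0.021039), k3 = (-0.021448, 0.021280), k4 = (-0.013845, 0.013755); V <- V + (h/6)(k1 + 2k2 + 2k3 + k4): V^x = 0.1196, V^y = 0.1303
step 2: k1 = (-0.013843, 0.013754), k2 = (-0.006780, 0.006742), k3 = (-0.006824, 0.006809), k4 = (0.000000, 0.000000); V <- V + (h/6)(k1 + 2k2 + 2k3 + k4): V^x = 0.1179, V^y = 0.1320
step 3: k1 = (0.000000, 0.000000), k2 = (0.006781, -0.006744), k3 = (0.006823, -0.006808), k4 = (0.013843, -0.013753); V <- V + (h/6)(k1 + 2k2 + 2k3 + k4): V^x = 0.1196, V^y = 0.1303
step 4: k1 = (0.013843, -0.013754), k2 = (0.021301, -0.021054), k3 = (0.021440, -0.021268), k4 = (0.029637, -0.029277); V <- V + (h/6)(k1 + 2k2 + 2k3 + k4): V^x = 0.1250, V^y = 0.1250
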